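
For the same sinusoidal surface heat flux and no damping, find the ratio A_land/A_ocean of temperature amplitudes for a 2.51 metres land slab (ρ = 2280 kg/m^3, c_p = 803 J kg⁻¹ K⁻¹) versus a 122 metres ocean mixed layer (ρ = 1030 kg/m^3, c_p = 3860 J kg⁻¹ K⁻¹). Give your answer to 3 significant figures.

106

C_ocean = 1030 × 3860 × 122 = 4.85×10^8 J/(m²·K).
C_land = 2280 × 803 × 2.51 = 4.60×10^6 J/(m²·K).
Undamped amplitude ∝ 1/C, so A_land/A_ocean = C_ocean/C_land = 106.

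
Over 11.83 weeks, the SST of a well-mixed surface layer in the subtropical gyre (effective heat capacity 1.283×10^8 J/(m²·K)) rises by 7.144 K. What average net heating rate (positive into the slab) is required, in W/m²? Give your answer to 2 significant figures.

130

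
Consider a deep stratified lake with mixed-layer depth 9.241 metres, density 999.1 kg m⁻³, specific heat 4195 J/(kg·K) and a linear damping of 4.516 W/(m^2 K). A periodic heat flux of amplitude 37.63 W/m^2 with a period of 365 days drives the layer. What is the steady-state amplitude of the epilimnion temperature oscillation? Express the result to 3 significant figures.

Areal heat capacity C = ρ c_p D = 999.1 × 4195 × 9.241 = 3.87×10^7 J/(m²·K).
Angular frequency ω = 2π / T = 2π / 3.15×10^7 s = 1.99×10^-7 s⁻¹.
√((Cω)² + λ²) = √((7.72)² + 4.516²) = 8.94 W/(m²·K).
Amplitude A = F₀ / √((Cω)²+λ²) = 37.63 / 8.94 = 4.21 K.

4.21 K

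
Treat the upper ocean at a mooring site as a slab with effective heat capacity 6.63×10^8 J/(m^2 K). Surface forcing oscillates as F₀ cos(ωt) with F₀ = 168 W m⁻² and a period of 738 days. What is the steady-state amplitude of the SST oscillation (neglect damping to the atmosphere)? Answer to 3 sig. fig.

2.57 K

Areal heat capacity C = 6.63×10^8 J/(m^2 K) (given).
Angular frequency ω = 2π / T = 2π / 6.38×10^7 s = 9.85×10^-8 s⁻¹.
Cω = 6.63×10^8 × 9.85×10^-8 = 65.3 W/(m²·K).
Amplitude A = F₀ / (Cω) = 168 / 65.3 = 2.57 K.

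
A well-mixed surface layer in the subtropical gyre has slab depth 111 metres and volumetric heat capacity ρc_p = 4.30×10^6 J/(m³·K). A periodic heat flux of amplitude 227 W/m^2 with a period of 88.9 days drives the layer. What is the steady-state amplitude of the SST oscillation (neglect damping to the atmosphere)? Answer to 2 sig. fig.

Areal heat capacity C = ρc_p × D = 4.30×10^6 × 111 = 4.77×10^8 J m⁻² K⁻¹.
Angular frequency ω = 2π / T = 2π / 7.68×10^6 s = 8.18×10^-7 s⁻¹.
Cω = 4.77×10^8 × 8.18×10^-7 = 390 W/(m²·K).
Amplitude A = F₀ / (Cω) = 227 / 390 = 0.581 K.

0.58 K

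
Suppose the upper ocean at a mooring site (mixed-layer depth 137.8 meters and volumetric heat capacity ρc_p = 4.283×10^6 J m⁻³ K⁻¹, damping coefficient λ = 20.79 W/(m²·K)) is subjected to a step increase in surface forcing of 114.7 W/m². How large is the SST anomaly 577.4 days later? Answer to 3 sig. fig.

4.57 K

Areal heat capacity C = ρc_p × D = 4.283×10^6 × 137.8 = 5.90×10^8 J m⁻² K⁻¹.
τ = C / λ = 5.90×10^8 / 20.79 = 2.84×10^7 s.
Equilibrium anomaly ΔT_eq = F / λ = 114.7 / 20.79 = 5.52 K.
t = 577.4 days = 4.99×10^7 s, so t/τ = 1.76.
ΔT(t) = ΔT_eq (1 − e^(−t/τ)) = 5.52 × (1 − e^−1.76) = 4.57 K.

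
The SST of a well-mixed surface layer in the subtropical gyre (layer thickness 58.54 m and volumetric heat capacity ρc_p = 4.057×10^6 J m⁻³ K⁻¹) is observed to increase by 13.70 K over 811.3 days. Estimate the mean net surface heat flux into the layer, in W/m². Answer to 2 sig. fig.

Areal heat capacity C = ρc_p × D = 4.057×10^6 × 58.54 = 2.37×10^8 J/(m²·K).
Required heat per unit area: Q = C ΔT = 2.37×10^8 × 13.70 = 3.25×10^9 J/m².
Flux F = Q / Δt = 3.25×10^9 / 7.01×10^7 s = 46.4 W/m².

46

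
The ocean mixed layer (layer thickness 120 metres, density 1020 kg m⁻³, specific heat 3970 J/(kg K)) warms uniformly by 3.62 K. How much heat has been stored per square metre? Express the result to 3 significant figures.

1.76×10^9

Areal heat capacity C = ρ c_p D = 1020 × 3970 × 120 = 4.86×10^8 J/(m²·K).
ΔQ = C ΔT = 4.86×10^8 × 3.62 = 1.76×10^9 J/m².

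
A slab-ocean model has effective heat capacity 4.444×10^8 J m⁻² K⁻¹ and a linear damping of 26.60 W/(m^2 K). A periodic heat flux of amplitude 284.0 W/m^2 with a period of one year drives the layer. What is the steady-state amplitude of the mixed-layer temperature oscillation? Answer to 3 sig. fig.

3.07 K

Areal heat capacity C = 4.444×10^8 J m⁻² K⁻¹ (given).
Angular frequency ω = 2π / T = 2π / 3.15×10^7 s = 1.99×10^-7 s⁻¹.
√((Cω)² + λ²) = √((88.5)² + 26.60²) = 92.5 W/(m²·K).
Amplitude A = F₀ / √((Cω)²+λ²) = 284.0 / 92.5 = 3.07 K.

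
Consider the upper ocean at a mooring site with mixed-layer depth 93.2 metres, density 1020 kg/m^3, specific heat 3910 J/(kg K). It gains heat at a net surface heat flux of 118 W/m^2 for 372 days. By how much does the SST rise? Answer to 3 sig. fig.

10.2 K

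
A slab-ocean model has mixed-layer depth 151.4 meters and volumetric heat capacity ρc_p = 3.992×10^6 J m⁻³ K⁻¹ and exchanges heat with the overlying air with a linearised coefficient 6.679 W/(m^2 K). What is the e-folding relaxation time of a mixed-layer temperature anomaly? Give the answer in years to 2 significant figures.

Areal heat capacity C = ρc_p × D = 3.992×10^6 × 151.4 = 6.04×10^8 J/(m^2 K).
Relaxation time τ = C / λ = 6.04×10^8 / 6.679 = 9.05×10^7 s.
In years: 9.05×10^7 s / (3.156×10^7 s/year) = 2.87 years.

2.9 years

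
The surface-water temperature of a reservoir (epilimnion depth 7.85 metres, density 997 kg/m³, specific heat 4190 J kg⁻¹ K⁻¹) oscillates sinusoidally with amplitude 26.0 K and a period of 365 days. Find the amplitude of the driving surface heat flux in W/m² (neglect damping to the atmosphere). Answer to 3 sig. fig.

Areal heat capacity C = ρ c_p D = 997 × 4190 × 7.85 = 3.28×10^7 J m⁻² K⁻¹.
ω = 2π / 3.15×10^7 s = 1.99×10^-7 s⁻¹.
Cω = 3.28×10^7 × 1.99×10^-7 = 6.53 W/(m²·K).
F₀ = A × Cω = 26.0 × 6.53 = 170 W/m².

170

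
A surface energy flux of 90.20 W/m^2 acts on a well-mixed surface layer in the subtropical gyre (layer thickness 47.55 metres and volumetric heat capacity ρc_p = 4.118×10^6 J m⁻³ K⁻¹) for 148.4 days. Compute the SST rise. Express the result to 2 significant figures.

Areal heat capacity C = ρc_p × D = 4.118×10^6 × 47.55 = 1.96×10^8 J m⁻² K⁻¹.
Net heat input Q = F Δt = 90.20 × (148.4 days × 86400 s/day) = 1.16×10^9 J/m².
ΔT = Q / C = 1.16×10^9 / 1.96×10^8 = 5.91 K.

5.9 K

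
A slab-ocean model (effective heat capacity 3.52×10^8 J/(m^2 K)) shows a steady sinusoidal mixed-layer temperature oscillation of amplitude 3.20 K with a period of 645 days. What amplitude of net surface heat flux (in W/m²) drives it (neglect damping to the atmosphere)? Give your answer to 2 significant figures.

Areal heat capacity C = 3.52×10^8 J/(m^2 K) (given).
ω = 2π / 5.57×10^7 s = 1.13×10^-7 s⁻¹.
Cω = 3.52×10^8 × 1.13×10^-7 = 39.7 W/(m²·K).
F₀ = A × Cω = 3.20 × 39.7 = 127 W/m².

130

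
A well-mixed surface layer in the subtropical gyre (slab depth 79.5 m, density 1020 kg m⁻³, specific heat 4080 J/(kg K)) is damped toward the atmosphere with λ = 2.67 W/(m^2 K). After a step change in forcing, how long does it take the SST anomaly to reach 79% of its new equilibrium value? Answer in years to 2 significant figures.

6.1 years

Areal heat capacity C = ρ c_p D = 1020 × 4080 × 79.5 = 3.31×10^8 J m⁻² K⁻¹.
τ = C / λ = 3.31×10^8 / 2.67 = 1.24×10^8 s.
Fraction reached: 1 − e^(−t/τ) = 0.79 ⇒ t = −τ ln(1 − 0.79) = τ × 1.56.
t = 1.93×10^8 s = 6.13 years.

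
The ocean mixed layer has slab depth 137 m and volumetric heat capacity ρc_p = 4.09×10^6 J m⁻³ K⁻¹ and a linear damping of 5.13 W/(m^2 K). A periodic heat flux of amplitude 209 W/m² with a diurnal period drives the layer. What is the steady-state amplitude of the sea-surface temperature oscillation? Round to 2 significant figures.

Areal heat capacity C = ρc_p × D = 4.09×10^6 × 137 = 5.60×10^8 J m⁻² K⁻¹.
Angular frequency ω = 2π / T = 2π / 86400 s = 7.27×10^-5 s⁻¹.
√((Cω)² + λ²) = √((40700)² + 5.13²) = 40700 W/(m²·K).
Amplitude A = F₀ / √((Cω)²+λ²) = 209 / 40700 = 0.00513 K.

0.0051 K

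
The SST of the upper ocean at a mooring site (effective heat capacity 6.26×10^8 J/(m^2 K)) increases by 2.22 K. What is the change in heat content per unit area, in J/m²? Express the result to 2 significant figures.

Areal heat capacity C = 6.26×10^8 J/(m^2 K) (given).
ΔQ = C ΔT = 6.26×10^8 × 2.22 = 1.39×10^9 J/m².

1.4×10^9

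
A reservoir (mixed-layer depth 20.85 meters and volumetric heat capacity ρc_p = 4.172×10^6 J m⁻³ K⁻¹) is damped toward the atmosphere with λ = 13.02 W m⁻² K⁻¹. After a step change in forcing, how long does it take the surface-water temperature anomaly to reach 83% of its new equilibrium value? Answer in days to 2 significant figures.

140 days

Areal heat capacity C = ρc_p × D = 4.172×10^6 × 20.85 = 8.70×10^7 J/(m²·K).
τ = C / λ = 8.70×10^7 / 13.02 = 6.68×10^6 s.
Fraction reached: 1 − e^(−t/τ) = 0.83 ⇒ t = −τ ln(1 − 0.83) = τ × 1.77.
t = 1.18×10^7 s = 137 days.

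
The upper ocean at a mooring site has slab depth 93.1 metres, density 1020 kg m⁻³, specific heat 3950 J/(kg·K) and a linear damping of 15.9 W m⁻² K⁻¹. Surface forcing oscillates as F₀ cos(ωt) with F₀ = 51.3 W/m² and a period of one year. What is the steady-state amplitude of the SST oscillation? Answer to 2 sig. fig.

0.67 K

Areal heat capacity C = ρ c_p D = 1020 × 3950 × 93.1 = 3.75×10^8 J m⁻² K⁻¹.
Angular frequency ω = 2π / T = 2π / 3.15×10^7 s = 1.99×10^-7 s⁻¹.
√((Cω)² + λ²) = √((74.7)² + 15.9²) = 76.4 W/(m²·K).
Amplitude A = F₀ / √((Cω)²+λ²) = 51.3 / 76.4 = 0.671 K.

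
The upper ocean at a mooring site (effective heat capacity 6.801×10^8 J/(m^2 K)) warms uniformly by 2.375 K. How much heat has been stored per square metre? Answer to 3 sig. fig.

1.62×10^9

Areal heat capacity C = 6.801×10^8 J/(m^2 K) (given).
ΔQ = C ΔT = 6.80×10^8 × 2.375 = 1.62×10^9 J/m².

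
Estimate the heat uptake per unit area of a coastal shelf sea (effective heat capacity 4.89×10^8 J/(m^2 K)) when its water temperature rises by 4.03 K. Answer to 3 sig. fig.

1.97×10^9

Areal heat capacity C = 4.89×10^8 J/(m^2 K) (given).
ΔQ = C ΔT = 4.89×10^8 × 4.03 = 1.97×10^9 J/m².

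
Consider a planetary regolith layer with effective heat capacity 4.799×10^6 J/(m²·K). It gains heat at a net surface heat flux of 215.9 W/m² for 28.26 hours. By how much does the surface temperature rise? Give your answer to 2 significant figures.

4.6 K

Areal heat capacity C = 4.799×10^6 J/(m²·K) (given).
Net heat input Q = F Δt = 215.9 × (28.26 hours × 3600 s/hour) = 2.20×10^7 J/m².
ΔT = Q / C = 2.20×10^7 / 4.80×10^6 = 4.58 K.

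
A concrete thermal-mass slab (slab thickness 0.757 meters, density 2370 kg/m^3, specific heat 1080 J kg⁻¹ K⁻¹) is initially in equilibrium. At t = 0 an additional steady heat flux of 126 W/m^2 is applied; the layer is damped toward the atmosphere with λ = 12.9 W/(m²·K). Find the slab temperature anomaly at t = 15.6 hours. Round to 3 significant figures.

3.05 K

Areal heat capacity C = ρ c_p D = 2370 × 1080 × 0.757 = 1.94×10^6 J m⁻² K⁻¹.
τ = C / λ = 1.94×10^6 / 12.9 = 1.50×10^5 s.
Equilibrium anomaly ΔT_eq = F / λ = 126 / 12.9 = 9.77 K.
t = 15.6 hours = 56200 s, so t/τ = 0.374.
ΔT(t) = ΔT_eq (1 − e^(−t/τ)) = 9.77 × (1 − e^−0.374) = 3.05 K.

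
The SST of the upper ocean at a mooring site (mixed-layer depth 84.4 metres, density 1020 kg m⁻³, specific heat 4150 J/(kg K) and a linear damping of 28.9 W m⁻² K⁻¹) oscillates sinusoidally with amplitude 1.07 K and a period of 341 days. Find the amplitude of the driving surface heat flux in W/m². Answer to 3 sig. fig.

87.2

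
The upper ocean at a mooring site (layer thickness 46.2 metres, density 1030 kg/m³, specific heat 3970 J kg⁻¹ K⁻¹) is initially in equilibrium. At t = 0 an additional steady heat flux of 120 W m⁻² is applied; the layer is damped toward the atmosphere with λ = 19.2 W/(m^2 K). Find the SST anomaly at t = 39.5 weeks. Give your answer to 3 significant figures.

5.70 K

Areal heat capacity C = ρ c_p D = 1030 × 3970 × 46.2 = 1.89×10^8 J m⁻² K⁻¹.
τ = C / λ = 1.89×10^8 / 19.2 = 9.84×10^6 s.
Equilibrium anomaly ΔT_eq = F / λ = 120 / 19.2 = 6.25 K.
t = 39.5 weeks = 2.39×10^7 s, so t/τ = 2.43.
ΔT(t) = ΔT_eq (1 − e^(−t/τ)) = 6.25 × (1 − e^−2.43) = 5.70 K.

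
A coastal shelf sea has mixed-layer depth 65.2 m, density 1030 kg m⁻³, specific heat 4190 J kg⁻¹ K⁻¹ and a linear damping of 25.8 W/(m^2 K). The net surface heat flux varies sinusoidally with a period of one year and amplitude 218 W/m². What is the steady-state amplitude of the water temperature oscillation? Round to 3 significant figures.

3.53 K

Areal heat capacity C = ρ c_p D = 1030 × 4190 × 65.2 = 2.81×10^8 J m⁻² K⁻¹.
Angular frequency ω = 2π / T = 2π / 3.15×10^7 s = 1.99×10^-7 s⁻¹.
√((Cω)² + λ²) = √((56.1)² + 25.8²) = 61.7 W/(m²·K).
Amplitude A = F₀ / √((Cω)²+λ²) = 218 / 61.7 = 3.53 K.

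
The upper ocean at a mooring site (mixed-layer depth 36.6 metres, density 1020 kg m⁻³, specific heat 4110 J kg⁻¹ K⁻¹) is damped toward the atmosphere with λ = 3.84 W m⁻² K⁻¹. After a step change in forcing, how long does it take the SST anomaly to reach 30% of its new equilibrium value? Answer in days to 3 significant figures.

Areal heat capacity C = ρ c_p D = 1020 × 4110 × 36.6 = 1.53×10^8 J m⁻² K⁻¹.
τ = C / λ = 1.53×10^8 / 3.84 = 4.00×10^7 s.
Fraction reached: 1 − e^(−t/τ) = 0.30 ⇒ t = −τ ln(1 − 0.30) = τ × 0.357.
t = 1.43×10^7 s = 165 days.

165 days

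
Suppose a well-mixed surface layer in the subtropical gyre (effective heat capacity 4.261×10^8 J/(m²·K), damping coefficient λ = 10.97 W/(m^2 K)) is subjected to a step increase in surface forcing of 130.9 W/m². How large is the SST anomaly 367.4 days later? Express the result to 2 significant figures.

6.7 K

Areal heat capacity C = 4.261×10^8 J/(m²·K) (given).
τ = C / λ = 4.26×10^8 / 10.97 = 3.88×10^7 s.
Equilibrium anomaly ΔT_eq = F / λ = 130.9 / 10.97 = 11.9 K.
t = 367.4 days = 3.17×10^7 s, so t/τ = 0.817.
ΔT(t) = ΔT_eq (1 − e^(−t/τ)) = 11.9 × (1 − e^−0.817) = 6.66 K.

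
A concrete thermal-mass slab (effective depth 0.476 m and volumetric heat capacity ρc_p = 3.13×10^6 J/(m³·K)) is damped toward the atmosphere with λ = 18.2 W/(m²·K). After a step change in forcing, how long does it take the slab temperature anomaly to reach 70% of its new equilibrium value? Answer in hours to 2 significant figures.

27 hours

Areal heat capacity C = ρc_p × D = 3.13×10^6 × 0.476 = 1.49×10^6 J/(m²·K).
τ = C / λ = 1.49×10^6 / 18.2 = 81900 s.
Fraction reached: 1 − e^(−t/τ) = 0.70 ⇒ t = −τ ln(1 − 0.70) = τ × 1.20.
t = 98600 s = 27.4 hours.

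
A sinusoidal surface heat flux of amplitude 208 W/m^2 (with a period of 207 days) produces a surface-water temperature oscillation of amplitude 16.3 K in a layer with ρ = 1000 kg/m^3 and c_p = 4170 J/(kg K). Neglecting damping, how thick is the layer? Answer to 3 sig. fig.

ω = 2π / 1.79×10^7 s = 3.51×10^-7 s⁻¹.
Required C = F₀ / (A ω) = 208 / (16.3 × 3.51×10^-7) = 3.63×10^7 J/(m²·K).
D = C / (ρ c_p) = 3.63×10^7 / (1000 × 4170) = 8.71 m.

8.71 m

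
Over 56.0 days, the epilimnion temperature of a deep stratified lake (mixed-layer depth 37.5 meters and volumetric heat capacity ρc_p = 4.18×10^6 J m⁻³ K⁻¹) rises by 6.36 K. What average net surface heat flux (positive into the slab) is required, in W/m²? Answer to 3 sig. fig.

206

Areal heat capacity C = ρc_p × D = 4.18×10^6 × 37.5 = 1.57×10^8 J/(m^2 K).
Required heat per unit area: Q = C ΔT = 1.57×10^8 × 6.36 = 9.97×10^8 J/m².
Flux F = Q / Δt = 9.97×10^8 / 4.84×10^6 s = 206 W/m².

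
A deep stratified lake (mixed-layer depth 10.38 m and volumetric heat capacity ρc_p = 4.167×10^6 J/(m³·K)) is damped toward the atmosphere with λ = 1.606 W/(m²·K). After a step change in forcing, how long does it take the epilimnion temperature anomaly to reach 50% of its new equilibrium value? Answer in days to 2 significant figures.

Areal heat capacity C = ρc_p × D = 4.167×10^6 × 10.38 = 4.33×10^7 J/(m^2 K).
τ = C / λ = 4.33×10^7 / 1.606 = 2.69×10^7 s.
Fraction reached: 1 − e^(−t/τ) = 0.50 ⇒ t = −τ ln(1 − 0.50) = τ × 0.693.
t = 1.87×10^7 s = 216 days.

220 days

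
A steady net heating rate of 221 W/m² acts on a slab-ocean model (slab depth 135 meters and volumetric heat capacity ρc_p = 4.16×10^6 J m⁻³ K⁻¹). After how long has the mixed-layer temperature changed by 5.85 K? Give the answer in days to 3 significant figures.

172 days

Areal heat capacity C = ρc_p × D = 4.16×10^6 × 135 = 5.62×10^8 J/(m²·K).
Time required: Δt = C ΔT / F = 5.62×10^8 × 5.85 / 221 = 1.49×10^7 s.
In days: 1.49×10^7 s / (86400 s/day) = 172 days.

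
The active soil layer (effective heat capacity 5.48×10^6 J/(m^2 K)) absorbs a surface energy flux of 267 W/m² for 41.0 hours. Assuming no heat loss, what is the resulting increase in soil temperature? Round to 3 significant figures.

Areal heat capacity C = 5.48×10^6 J/(m^2 K) (given).
Net heat input Q = F Δt = 267 × (41.0 hours × 3600 s/hour) = 3.94×10^7 J/m².
ΔT = Q / C = 3.94×10^7 / 5.48×10^6 = 7.19 K.

7.19 K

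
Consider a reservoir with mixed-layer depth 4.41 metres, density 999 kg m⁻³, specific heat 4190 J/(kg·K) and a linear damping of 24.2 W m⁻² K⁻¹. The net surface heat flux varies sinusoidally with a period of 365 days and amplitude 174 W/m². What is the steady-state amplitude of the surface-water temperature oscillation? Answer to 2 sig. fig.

7.1 K

Areal heat capacity C = ρ c_p D = 999 × 4190 × 4.41 = 1.85×10^7 J m⁻² K⁻¹.
Angular frequency ω = 2π / T = 2π / 3.15×10^7 s = 1.99×10^-7 s⁻¹.
√((Cω)² + λ²) = √((3.68)² + 24.2²) = 24.5 W/(m²·K).
Amplitude A = F₀ / √((Cω)²+λ²) = 174 / 24.5 = 7.11 K.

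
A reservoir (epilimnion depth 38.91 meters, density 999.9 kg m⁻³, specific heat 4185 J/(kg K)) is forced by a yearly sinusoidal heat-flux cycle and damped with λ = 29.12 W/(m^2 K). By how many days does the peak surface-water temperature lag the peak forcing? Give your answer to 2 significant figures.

Areal heat capacity C = ρ c_p D = 999.9 × 4185 × 38.91 = 1.63×10^8 J/(m²·K).
ω = 2π / 3.15×10^7 s = 1.99×10^-7 s⁻¹.
Phase lag φ = arctan(Cω/λ) = arctan(32.4/29.12) = 0.839 rad.
Time lag = φ / ω = 0.839 / 1.99×10^-7 = 4.21×10^6 s = 48.8 days.

49 days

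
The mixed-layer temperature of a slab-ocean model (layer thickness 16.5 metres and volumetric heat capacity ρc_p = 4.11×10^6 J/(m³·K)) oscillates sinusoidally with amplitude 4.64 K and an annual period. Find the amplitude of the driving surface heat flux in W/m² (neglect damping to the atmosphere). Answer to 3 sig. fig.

Areal heat capacity C = ρc_p × D = 4.11×10^6 × 16.5 = 6.78×10^7 J/(m²·K).
ω = 2π / 3.15×10^7 s = 1.99×10^-7 s⁻¹.
Cω = 6.78×10^7 × 1.99×10^-7 = 13.5 W/(m²·K).
F₀ = A × Cω = 4.64 × 13.5 = 62.7 W/m².

62.7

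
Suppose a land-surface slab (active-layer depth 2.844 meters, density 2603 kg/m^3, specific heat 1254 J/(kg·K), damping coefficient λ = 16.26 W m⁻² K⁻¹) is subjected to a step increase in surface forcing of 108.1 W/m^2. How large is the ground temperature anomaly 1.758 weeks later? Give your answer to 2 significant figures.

Areal heat capacity C = ρ c_p D = 2603 × 1254 × 2.844 = 9.28×10^6 J/(m^2 K).
τ = C / λ = 9.28×10^6 / 16.26 = 5.71×10^5 s.
Equilibrium anomaly ΔT_eq = F / λ = 108.1 / 16.26 = 6.65 K.
t = 1.758 weeks = 1.06×10^6 s, so t/τ = 1.86.
ΔT(t) = ΔT_eq (1 − e^(−t/τ)) = 6.65 × (1 − e^−1.86) = 5.62 K.

5.6 K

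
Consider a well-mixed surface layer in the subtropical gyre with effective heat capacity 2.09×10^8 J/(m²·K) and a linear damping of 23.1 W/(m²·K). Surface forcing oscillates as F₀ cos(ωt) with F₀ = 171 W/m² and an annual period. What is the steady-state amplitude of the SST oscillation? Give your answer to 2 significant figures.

3.6 K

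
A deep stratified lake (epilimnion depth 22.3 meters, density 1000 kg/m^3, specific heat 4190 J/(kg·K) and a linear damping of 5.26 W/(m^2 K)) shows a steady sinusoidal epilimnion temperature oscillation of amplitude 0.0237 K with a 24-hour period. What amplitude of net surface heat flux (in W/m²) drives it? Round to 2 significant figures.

Areal heat capacity C = ρ c_p D = 1000 × 4190 × 22.3 = 9.34×10^7 J/(m^2 K).
ω = 2π / 86400 s = 7.27×10^-5 s⁻¹.
√((Cω)² + λ²) = √((6790)² + 5.26²) = 6790 W/(m²·K).
F₀ = A × √((Cω)²+λ²) = 0.0237 × 6790 = 161 W/m².

160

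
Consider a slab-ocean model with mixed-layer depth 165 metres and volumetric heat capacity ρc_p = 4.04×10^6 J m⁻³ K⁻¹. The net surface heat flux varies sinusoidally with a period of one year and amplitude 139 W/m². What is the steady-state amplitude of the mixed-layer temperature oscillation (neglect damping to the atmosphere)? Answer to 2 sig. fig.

1.0 K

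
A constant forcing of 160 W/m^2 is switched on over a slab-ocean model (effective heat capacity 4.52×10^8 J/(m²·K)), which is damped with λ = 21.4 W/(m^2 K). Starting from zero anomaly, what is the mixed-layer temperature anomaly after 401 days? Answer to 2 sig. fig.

Areal heat capacity C = 4.52×10^8 J/(m²·K) (given).
τ = C / λ = 4.52×10^8 / 21.4 = 2.11×10^7 s.
Equilibrium anomaly ΔT_eq = F / λ = 160 / 21.4 = 7.48 K.
t = 401 days = 3.46×10^7 s, so t/τ = 1.64.
ΔT(t) = ΔT_eq (1 − e^(−t/τ)) = 7.48 × (1 − e^−1.64) = 6.03 K.

6.0 K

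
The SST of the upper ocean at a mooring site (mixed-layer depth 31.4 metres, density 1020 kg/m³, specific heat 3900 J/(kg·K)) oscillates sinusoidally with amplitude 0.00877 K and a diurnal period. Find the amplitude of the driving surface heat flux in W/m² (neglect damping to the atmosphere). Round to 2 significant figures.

80

Areal heat capacity C = ρ c_p D = 1020 × 3900 × 31.4 = 1.25×10^8 J/(m^2 K).
ω = 2π / 86400 s = 7.27×10^-5 s⁻¹.
Cω = 1.25×10^8 × 7.27×10^-5 = 9080 W/(m²·K).
F₀ = A × Cω = 0.00877 × 9080 = 79.7 W/m².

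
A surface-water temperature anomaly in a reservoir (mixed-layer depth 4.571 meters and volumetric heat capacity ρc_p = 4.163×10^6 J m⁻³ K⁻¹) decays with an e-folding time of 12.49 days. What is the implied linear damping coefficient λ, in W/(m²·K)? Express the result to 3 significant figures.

Areal heat capacity C = ρc_p × D = 4.163×10^6 × 4.571 = 1.90×10^7 J/(m^2 K).
τ = 12.49 days = 1.08×10^6 s.
λ = C / τ = 1.90×10^7 / 1.08×10^6 = 17.6 W/(m²·K).

17.6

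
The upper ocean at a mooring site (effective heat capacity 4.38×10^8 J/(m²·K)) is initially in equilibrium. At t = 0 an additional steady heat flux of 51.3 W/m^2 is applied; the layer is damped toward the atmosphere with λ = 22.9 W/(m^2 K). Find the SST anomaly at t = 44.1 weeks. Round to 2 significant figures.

1.7 K

Areal heat capacity C = 4.38×10^8 J/(m²·K) (given).
τ = C / λ = 4.38×10^8 / 22.9 = 1.91×10^7 s.
Equilibrium anomaly ΔT_eq = F / λ = 51.3 / 22.9 = 2.24 K.
t = 44.1 weeks = 2.67×10^7 s, so t/τ = 1.39.
ΔT(t) = ΔT_eq (1 − e^(−t/τ)) = 2.24 × (1 − e^−1.39) = 1.68 K.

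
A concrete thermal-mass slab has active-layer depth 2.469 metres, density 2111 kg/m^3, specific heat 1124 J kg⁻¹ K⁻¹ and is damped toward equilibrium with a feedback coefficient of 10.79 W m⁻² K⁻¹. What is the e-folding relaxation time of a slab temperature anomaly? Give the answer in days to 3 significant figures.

Areal heat capacity C = ρ c_p D = 2111 × 1124 × 2.469 = 5.86×10^6 J/(m²·K).
Relaxation time τ = C / λ = 5.86×10^6 / 10.79 = 5.43×10^5 s.
In days: 5.43×10^5 s / (86400 s/day) = 6.28 days.

6.28 days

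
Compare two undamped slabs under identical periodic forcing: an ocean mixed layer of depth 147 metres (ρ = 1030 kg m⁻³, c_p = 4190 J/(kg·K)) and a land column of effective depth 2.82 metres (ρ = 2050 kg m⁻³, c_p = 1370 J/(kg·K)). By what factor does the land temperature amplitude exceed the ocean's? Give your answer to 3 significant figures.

C_ocean = 1030 × 4190 × 147 = 6.34×10^8 J/(m²·K).
C_land = 2050 × 1370 × 2.82 = 7.92×10^6 J/(m²·K).
Undamped amplitude ∝ 1/C, so A_land/A_ocean = C_ocean/C_land = 80.1.

80.1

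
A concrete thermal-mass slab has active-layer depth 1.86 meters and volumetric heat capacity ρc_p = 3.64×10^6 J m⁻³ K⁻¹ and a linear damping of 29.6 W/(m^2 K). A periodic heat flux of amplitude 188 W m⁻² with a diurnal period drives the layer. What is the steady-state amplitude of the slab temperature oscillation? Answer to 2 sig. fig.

0.38 K

Areal heat capacity C = ρc_p × D = 3.64×10^6 × 1.86 = 6.77×10^6 J/(m²·K).
Angular frequency ω = 2π / T = 2π / 86400 s = 7.27×10^-5 s⁻¹.
√((Cω)² + λ²) = √((492)² + 29.6²) = 493 W/(m²·K).
Amplitude A = F₀ / √((Cω)²+λ²) = 188 / 493 = 0.381 K.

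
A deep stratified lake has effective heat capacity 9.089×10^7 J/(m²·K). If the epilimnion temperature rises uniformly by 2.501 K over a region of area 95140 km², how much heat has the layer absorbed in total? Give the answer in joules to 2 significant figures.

2.2×10^19 J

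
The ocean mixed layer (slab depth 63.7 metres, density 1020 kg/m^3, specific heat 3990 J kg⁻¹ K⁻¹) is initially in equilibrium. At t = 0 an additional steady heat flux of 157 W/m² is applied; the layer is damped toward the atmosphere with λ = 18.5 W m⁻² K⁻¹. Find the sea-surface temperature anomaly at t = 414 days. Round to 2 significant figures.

7.8 K

Areal heat capacity C = ρ c_p D = 1020 × 3990 × 63.7 = 2.59×10^8 J/(m^2 K).
τ = C / λ = 2.59×10^8 / 18.5 = 1.40×10^7 s.
Equilibrium anomaly ΔT_eq = F / λ = 157 / 18.5 = 8.49 K.
t = 414 days = 3.58×10^7 s, so t/τ = 2.55.
ΔT(t) = ΔT_eq (1 − e^(−t/τ)) = 8.49 × (1 − e^−2.55) = 7.83 K.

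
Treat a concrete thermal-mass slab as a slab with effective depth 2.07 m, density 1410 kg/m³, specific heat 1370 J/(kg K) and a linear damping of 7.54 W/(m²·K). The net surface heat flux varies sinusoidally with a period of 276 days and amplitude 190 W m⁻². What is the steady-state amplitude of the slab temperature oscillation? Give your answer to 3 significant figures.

25.0 K

Areal heat capacity C = ρ c_p D = 1410 × 1370 × 2.07 = 4.00×10^6 J/(m^2 K).
Angular frequency ω = 2π / T = 2π / 2.38×10^7 s = 2.63×10^-7 s⁻¹.
√((Cω)² + λ²) = √((1.05)² + 7.54²) = 7.61 W/(m²·K).
Amplitude A = F₀ / √((Cω)²+λ²) = 190 / 7.61 = 25.0 K.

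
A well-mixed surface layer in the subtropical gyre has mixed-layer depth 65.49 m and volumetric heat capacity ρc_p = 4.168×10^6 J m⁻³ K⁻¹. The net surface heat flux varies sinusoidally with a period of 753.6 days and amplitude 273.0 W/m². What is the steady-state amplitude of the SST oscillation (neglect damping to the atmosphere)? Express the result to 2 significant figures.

10 K

Areal heat capacity C = ρc_p × D = 4.168×10^6 × 65.49 = 2.73×10^8 J m⁻² K⁻¹.
Angular frequency ω = 2π / T = 2π / 6.51×10^7 s = 9.65×10^-8 s⁻¹.
Cω = 2.73×10^8 × 9.65×10^-8 = 26.3 W/(m²·K).
Amplitude A = F₀ / (Cω) = 273.0 / 26.3 = 10.4 K.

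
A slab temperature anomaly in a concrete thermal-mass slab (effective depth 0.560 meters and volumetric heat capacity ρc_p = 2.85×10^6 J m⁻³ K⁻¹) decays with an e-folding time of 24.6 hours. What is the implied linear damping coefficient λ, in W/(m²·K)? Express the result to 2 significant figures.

18

Areal heat capacity C = ρc_p × D = 2.85×10^6 × 0.560 = 1.60×10^6 J m⁻² K⁻¹.
τ = 24.6 hours = 88600 s.
λ = C / τ = 1.60×10^6 / 88600 = 18.0 W/(m²·K).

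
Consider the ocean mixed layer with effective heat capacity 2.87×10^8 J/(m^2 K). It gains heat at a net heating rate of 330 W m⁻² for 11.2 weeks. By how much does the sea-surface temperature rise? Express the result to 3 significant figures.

Areal heat capacity C = 2.87×10^8 J/(m^2 K) (given).
Net heat input Q = F Δt = 330 × (11.2 weeks × 6.048×10^5 s/week) = 2.24×10^9 J/m².
ΔT = Q / C = 2.24×10^9 / 2.87×10^8 = 7.79 K.

7.79 K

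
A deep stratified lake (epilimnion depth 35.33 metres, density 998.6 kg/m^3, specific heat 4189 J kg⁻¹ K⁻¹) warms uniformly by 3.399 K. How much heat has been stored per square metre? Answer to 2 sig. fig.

5.0×10^8

Areal heat capacity C = ρ c_p D = 998.6 × 4189 × 35.33 = 1.48×10^8 J/(m^2 K).
ΔQ = C ΔT = 1.48×10^8 × 3.399 = 5.02×10^8 J/m².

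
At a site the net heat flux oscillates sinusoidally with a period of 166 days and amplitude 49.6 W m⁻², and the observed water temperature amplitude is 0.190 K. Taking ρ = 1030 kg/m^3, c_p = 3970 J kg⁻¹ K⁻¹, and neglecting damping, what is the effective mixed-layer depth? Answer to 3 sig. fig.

ω = 2π / 1.43×10^7 s = 4.38×10^-7 s⁻¹.
Required C = F₀ / (A ω) = 49.6 / (0.190 × 4.38×10^-7) = 5.96×10^8 J/(m²·K).
D = C / (ρ c_p) = 5.96×10^8 / (1030 × 3970) = 146 m.

146 m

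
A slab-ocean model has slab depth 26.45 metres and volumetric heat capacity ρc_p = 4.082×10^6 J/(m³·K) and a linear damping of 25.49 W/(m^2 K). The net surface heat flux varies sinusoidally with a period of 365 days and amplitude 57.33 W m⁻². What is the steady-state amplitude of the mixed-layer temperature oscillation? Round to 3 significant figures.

1.72 K

Areal heat capacity C = ρc_p × D = 4.082×10^6 × 26.45 = 1.08×10^8 J/(m^2 K).
Angular frequency ω = 2π / T = 2π / 3.15×10^7 s = 1.99×10^-7 s⁻¹.
√((Cω)² + λ²) = √((21.5)² + 25.49²) = 33.4 W/(m²·K).
Amplitude A = F₀ / √((Cω)²+λ²) = 57.33 / 33.4 = 1.72 K.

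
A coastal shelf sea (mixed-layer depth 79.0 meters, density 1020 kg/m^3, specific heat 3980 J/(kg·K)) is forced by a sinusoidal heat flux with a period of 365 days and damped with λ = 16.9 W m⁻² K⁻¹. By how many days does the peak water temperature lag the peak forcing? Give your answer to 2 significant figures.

76 days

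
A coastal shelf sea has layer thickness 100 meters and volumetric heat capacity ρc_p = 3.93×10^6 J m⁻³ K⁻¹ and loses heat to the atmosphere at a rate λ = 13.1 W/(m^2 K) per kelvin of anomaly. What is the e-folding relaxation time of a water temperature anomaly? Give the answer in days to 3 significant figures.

347 days

Areal heat capacity C = ρc_p × D = 3.93×10^6 × 100 = 3.93×10^8 J/(m^2 K).
Relaxation time τ = C / λ = 3.93×10^8 / 13.1 = 3.00×10^7 s.
In days: 3.00×10^7 s / (86400 s/day) = 347 days.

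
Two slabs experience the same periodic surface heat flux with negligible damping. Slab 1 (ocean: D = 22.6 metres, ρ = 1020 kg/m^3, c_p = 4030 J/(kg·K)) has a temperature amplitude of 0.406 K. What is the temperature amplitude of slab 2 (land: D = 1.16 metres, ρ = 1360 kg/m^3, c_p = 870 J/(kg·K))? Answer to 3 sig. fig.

27.5 K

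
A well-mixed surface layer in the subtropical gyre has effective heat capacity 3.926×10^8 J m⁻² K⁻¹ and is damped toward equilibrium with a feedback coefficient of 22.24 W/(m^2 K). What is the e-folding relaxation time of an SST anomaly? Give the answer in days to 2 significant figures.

200 days

Areal heat capacity C = 3.926×10^8 J m⁻² K⁻¹ (given).
Relaxation time τ = C / λ = 3.93×10^8 / 22.24 = 1.77×10^7 s.
In days: 1.77×10^7 s / (86400 s/day) = 204 days.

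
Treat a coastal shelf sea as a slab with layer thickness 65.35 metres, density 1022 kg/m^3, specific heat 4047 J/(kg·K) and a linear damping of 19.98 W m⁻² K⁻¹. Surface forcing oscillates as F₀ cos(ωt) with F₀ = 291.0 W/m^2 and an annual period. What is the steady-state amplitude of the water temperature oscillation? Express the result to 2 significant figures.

5.1 K

Areal heat capacity C = ρ c_p D = 1022 × 4047 × 65.35 = 2.70×10^8 J/(m²·K).
Angular frequency ω = 2π / T = 2π / 3.15×10^7 s = 1.99×10^-7 s⁻¹.
√((Cω)² + λ²) = √((53.9)² + 19.98²) = 57.4 W/(m²·K).
Amplitude A = F₀ / √((Cω)²+λ²) = 291.0 / 57.4 = 5.07 K.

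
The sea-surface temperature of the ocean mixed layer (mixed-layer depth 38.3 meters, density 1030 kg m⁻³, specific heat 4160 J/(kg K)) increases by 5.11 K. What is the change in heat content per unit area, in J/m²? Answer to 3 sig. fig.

Areal heat capacity C = ρ c_p D = 1030 × 4160 × 38.3 = 1.64×10^8 J/(m²·K).
ΔQ = C ΔT = 1.64×10^8 × 5.11 = 8.39×10^8 J/m².

8.39×10^8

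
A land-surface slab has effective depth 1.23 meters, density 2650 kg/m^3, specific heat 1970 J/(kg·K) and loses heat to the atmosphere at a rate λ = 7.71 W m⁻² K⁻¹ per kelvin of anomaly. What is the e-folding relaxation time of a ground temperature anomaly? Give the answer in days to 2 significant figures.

Areal heat capacity C = ρ c_p D = 2650 × 1970 × 1.23 = 6.42×10^6 J/(m^2 K).
Relaxation time τ = C / λ = 6.42×10^6 / 7.71 = 8.33×10^5 s.
In days: 8.33×10^5 s / (86400 s/day) = 9.64 days.

9.6 days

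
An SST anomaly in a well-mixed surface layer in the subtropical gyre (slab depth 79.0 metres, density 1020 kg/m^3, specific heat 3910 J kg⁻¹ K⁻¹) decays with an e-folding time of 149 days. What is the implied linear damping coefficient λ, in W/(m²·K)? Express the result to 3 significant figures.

Areal heat capacity C = ρ c_p D = 1020 × 3910 × 79.0 = 3.15×10^8 J/(m²·K).
τ = 149 days = 1.29×10^7 s.
λ = C / τ = 3.15×10^8 / 1.29×10^7 = 24.5 W/(m²·K).

24.5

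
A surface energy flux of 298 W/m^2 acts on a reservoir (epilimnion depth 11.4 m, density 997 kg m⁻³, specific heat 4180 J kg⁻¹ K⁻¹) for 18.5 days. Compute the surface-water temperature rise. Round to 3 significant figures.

10.0 K

Areal heat capacity C = ρ c_p D = 997 × 4180 × 11.4 = 4.75×10^7 J/(m²·K).
Net heat input Q = F Δt = 298 × (18.5 days × 86400 s/day) = 4.76×10^8 J/m².
ΔT = Q / C = 4.76×10^8 / 4.75×10^7 = 10.0 K.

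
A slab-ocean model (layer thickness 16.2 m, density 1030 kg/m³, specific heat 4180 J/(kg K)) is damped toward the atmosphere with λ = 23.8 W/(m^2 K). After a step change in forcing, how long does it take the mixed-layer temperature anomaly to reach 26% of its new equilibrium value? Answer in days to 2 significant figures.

10 days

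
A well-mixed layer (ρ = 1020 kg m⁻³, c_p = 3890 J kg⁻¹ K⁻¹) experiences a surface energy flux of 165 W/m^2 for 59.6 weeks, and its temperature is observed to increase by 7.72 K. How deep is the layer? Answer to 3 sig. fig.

194 m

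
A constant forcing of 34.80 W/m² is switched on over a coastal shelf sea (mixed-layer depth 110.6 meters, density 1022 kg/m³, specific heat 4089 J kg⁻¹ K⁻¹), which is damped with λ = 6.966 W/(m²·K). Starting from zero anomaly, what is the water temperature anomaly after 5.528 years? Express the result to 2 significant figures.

4.6 K

Areal heat capacity C = ρ c_p D = 1022 × 4089 × 110.6 = 4.62×10^8 J m⁻² K⁻¹.
τ = C / λ = 4.62×10^8 / 6.966 = 6.63×10^7 s.
Equilibrium anomaly ΔT_eq = F / λ = 34.80 / 6.966 = 5.00 K.
t = 5.528 years = 1.74×10^8 s, so t/τ = 2.63.
ΔT(t) = ΔT_eq (1 − e^(−t/τ)) = 5.00 × (1 − e^−2.63) = 4.64 K.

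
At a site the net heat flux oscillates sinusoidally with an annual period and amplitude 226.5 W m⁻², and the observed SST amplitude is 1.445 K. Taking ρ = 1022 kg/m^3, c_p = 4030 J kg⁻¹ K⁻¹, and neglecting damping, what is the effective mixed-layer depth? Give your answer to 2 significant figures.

190 m

ω = 2π / 3.15×10^7 s = 1.99×10^-7 s⁻¹.
Required C = F₀ / (A ω) = 226.5 / (1.445 × 1.99×10^-7) = 7.87×10^8 J/(m²·K).
D = C / (ρ c_p) = 7.87×10^8 / (1022 × 4030) = 191 m.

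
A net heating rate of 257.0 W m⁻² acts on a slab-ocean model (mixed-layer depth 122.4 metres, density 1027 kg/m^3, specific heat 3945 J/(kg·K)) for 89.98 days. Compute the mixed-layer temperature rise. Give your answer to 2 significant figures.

Areal heat capacity C = ρ c_p D = 1027 × 3945 × 122.4 = 4.96×10^8 J/(m²·K).
Net heat input Q = F Δt = 257.0 × (89.98 days × 86400 s/day) = 2.00×10^9 J/m².
ΔT = Q / C = 2.00×10^9 / 4.96×10^8 = 4.03 K.

4.0 K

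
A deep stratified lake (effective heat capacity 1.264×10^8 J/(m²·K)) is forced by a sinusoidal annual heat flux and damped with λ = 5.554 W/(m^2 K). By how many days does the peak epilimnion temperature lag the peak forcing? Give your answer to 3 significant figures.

Areal heat capacity C = 1.264×10^8 J/(m²·K) (given).
ω = 2π / 3.15×10^7 s = 1.99×10^-7 s⁻¹.
Phase lag φ = arctan(Cω/λ) = arctan(25.2/5.554) = 1.35 rad.
Time lag = φ / ω = 1.35 / 1.99×10^-7 = 6.79×10^6 s = 78.6 days.

78.6 days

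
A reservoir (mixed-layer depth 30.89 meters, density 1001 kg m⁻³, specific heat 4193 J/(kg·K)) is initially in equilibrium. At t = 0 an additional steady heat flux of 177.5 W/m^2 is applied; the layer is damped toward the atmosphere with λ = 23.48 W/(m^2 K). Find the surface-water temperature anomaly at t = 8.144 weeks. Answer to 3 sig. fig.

4.46 K

Areal heat capacity C = ρ c_p D = 1001 × 4193 × 30.89 = 1.30×10^8 J/(m^2 K).
τ = C / λ = 1.30×10^8 / 23.48 = 5.52×10^6 s.
Equilibrium anomaly ΔT_eq = F / λ = 177.5 / 23.48 = 7.56 K.
t = 8.144 weeks = 4.93×10^6 s, so t/τ = 0.892.
ΔT(t) = ΔT_eq (1 − e^(−t/τ)) = 7.56 × (1 − e^−0.892) = 4.46 K.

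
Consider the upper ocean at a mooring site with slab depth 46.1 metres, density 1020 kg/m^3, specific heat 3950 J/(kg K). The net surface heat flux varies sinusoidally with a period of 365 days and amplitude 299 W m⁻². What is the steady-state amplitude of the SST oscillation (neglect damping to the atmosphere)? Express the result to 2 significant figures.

Areal heat capacity C = ρ c_p D = 1020 × 3950 × 46.1 = 1.86×10^8 J m⁻² K⁻¹.
Angular frequency ω = 2π / T = 2π / 3.15×10^7 s = 1.99×10^-7 s⁻¹.
Cω = 1.86×10^8 × 1.99×10^-7 = 37.0 W/(m²·K).
Amplitude A = F₀ / (Cω) = 299 / 37.0 = 8.08 K.

8.1 K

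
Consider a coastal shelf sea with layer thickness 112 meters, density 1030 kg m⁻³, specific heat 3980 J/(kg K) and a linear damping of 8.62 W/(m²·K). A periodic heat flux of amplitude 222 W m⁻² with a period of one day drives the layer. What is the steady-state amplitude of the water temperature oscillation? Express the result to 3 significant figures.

0.00665 K

Areal heat capacity C = ρ c_p D = 1030 × 3980 × 112 = 4.59×10^8 J m⁻² K⁻¹.
Angular frequency ω = 2π / T = 2π / 86400 s = 7.27×10^-5 s⁻¹.
√((Cω)² + λ²) = √((33400)² + 8.62²) = 33400 W/(m²·K).
Amplitude A = F₀ / √((Cω)²+λ²) = 222 / 33400 = 0.00665 K.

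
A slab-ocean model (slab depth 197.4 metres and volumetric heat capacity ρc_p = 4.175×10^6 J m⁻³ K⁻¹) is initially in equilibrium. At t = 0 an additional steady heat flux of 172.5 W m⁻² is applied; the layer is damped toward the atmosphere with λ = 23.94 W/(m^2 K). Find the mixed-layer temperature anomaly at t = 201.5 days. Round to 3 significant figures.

2.86 K

Areal heat capacity C = ρc_p × D = 4.175×10^6 × 197.4 = 8.24×10^8 J m⁻² K⁻¹.
τ = C / λ = 8.24×10^8 / 23.94 = 3.44×10^7 s.
Equilibrium anomaly ΔT_eq = F / λ = 172.5 / 23.94 = 7.21 K.
t = 201.5 days = 1.74×10^7 s, so t/τ = 0.506.
ΔT(t) = ΔT_eq (1 − e^(−t/τ)) = 7.21 × (1 − e^−0.506) = 2.86 K.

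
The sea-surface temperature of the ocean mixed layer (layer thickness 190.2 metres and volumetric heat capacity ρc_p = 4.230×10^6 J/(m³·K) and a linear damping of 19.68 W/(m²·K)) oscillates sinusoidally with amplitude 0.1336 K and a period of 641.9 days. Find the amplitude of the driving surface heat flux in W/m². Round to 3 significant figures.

12.5

Areal heat capacity C = ρc_p × D = 4.230×10^6 × 190.2 = 8.05×10^8 J/(m^2 K).
ω = 2π / 5.55×10^7 s = 1.13×10^-7 s⁻¹.
√((Cω)² + λ²) = √((91.1)² + 19.68²) = 93.2 W/(m²·K).
F₀ = A × √((Cω)²+λ²) = 0.1336 × 93.2 = 12.5 W/m².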